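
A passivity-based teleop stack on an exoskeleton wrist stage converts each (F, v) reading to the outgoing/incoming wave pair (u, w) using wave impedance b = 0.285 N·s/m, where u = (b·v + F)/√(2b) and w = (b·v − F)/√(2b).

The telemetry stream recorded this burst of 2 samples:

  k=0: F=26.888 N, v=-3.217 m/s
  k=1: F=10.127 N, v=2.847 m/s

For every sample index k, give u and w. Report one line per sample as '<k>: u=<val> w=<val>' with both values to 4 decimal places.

k=0: b·v=0.285×(-3.217)=-0.9168; √(2b)=0.7550; u=(-0.9168+26.888)/0.7550=34.3996, w=(-0.9168−26.888)/0.7550=-36.8284
k=1: b·v=0.285×2.847=0.8114; √(2b)=0.7550; u=(0.8114+10.127)/0.7550=14.4883, w=(0.8114−10.127)/0.7550=-12.3388

0: u=34.3996 w=-36.8284
1: u=14.4883 w=-12.3388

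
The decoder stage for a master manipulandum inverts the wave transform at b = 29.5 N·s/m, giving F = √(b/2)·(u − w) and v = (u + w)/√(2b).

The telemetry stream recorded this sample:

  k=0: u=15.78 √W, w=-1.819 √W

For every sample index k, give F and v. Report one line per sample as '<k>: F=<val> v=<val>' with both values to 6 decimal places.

0: F=67.590242 v=1.817567

k=0: u−w=17.599000, u+w=13.961000; √(b/2)=3.840573, √(2b)=7.681146; F=3.840573×17.599=67.590242, v=13.961000/7.681146=1.817567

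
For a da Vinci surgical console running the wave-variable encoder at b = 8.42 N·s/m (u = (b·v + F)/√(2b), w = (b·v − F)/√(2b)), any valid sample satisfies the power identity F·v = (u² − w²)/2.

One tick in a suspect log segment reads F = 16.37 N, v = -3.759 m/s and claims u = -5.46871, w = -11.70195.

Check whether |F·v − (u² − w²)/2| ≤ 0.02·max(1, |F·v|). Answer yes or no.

no

F·v = 16.37×(-3.759) = -61.53483 W.
(u² − w²)/2 = (29.90679 − 136.93563)/2 = -53.51442 W.
|Δ| = 8.02041;  2% of max(1, |F·v|) = 1.23070.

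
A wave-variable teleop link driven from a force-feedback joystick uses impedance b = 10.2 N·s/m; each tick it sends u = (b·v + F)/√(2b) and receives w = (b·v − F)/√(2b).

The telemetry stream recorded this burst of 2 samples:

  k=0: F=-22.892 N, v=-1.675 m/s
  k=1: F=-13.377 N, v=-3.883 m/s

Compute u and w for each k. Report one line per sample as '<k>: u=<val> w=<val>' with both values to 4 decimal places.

0: u=-8.8511 w=1.2857
1: u=-11.7308 w=-5.8073

k=0: b·v=10.2×(-1.675)=-17.0850; √(2b)=4.5166; u=(-17.0850+(-22.892))/4.5166=-8.8511, w=(-17.0850−(-22.892))/4.5166=1.2857
k=1: b·v=10.2×(-3.883)=-39.6066; √(2b)=4.5166; u=(-39.6066+(-13.377))/4.5166=-11.7308, w=(-39.6066−(-13.377))/4.5166=-5.8073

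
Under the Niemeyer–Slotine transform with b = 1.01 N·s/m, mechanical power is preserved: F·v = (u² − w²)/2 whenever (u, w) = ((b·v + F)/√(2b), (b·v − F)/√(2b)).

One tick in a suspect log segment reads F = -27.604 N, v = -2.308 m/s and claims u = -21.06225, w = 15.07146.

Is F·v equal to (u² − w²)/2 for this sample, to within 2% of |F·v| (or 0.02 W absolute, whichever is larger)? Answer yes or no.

no

F·v = (-27.604)×(-2.308) = 63.7100 W.
(u² − w²)/2 = (443.6184 − 227.1489)/2 = 108.2347 W.
|Δ| = 44.5247;  2% of max(1, |F·v|) = 1.2742.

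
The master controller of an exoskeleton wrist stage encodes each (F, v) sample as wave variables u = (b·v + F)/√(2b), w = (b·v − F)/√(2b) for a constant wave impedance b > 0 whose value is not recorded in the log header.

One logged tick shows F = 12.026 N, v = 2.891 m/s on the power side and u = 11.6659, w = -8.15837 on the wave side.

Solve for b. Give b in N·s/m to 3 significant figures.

b = 0.736 N·s/m

u + w = 3.5075;  u + w = √(2b)·v, so √(2b) = 3.5075/2.891 = 1.2133.
b = (√(2b))²/2 = 1.4720/2 = 0.7360.
(Check via u − w = 2F/√(2b): u − w = 19.8243, 2F/√(2b) = 19.8243.)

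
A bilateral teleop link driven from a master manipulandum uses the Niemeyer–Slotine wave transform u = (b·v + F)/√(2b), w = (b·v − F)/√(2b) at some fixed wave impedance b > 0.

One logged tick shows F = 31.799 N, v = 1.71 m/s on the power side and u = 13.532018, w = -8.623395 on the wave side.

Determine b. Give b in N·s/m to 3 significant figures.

b = 4.12 N·s/m

u + w = 4.908623;  u + w = √(2b)·v, so √(2b) = 4.908623/1.71 = 2.870540.
b = (√(2b))²/2 = 8.239999/2 = 4.119999.
(Check via u − w = 2F/√(2b): u − w = 22.155413, 2F/√(2b) = 22.155415.)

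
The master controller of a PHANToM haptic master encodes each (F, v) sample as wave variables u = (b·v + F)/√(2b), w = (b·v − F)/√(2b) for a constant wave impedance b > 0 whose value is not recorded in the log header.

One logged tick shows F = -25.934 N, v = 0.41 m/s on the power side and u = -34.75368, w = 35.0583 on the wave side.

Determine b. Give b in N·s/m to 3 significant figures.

b = 0.276 N·s/m

u + w = 0.3046;  u + w = √(2b)·v, so √(2b) = 0.3046/0.41 = 0.7430.
b = (√(2b))²/2 = 0.5520/2 = 0.2760.
(Check via u − w = 2F/√(2b): u − w = -69.8120, 2F/√(2b) = -69.8112.)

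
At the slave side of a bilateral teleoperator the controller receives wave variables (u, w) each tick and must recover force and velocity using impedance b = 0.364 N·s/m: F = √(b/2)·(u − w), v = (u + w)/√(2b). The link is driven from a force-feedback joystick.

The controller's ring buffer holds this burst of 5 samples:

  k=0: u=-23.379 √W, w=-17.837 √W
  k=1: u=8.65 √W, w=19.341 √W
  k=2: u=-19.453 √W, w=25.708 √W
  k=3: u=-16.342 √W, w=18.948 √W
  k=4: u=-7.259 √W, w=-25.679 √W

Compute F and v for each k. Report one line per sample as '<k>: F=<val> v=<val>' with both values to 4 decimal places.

0: F=-2.3643 v=-48.3059
1: F=-4.5609 v=32.8060
2: F=-19.2663 v=7.3310
3: F=-15.0552 v=3.0543
4: F=7.8582 v=-38.6039

k=0: u−w=-5.5420, u+w=-41.2160; √(b/2)=0.4266, √(2b)=0.8532; F=0.4266×(-5.542)=-2.3643, v=-41.2160/0.8532=-48.3059
k=1: u−w=-10.6910, u+w=27.9910; √(b/2)=0.4266, √(2b)=0.8532; F=0.4266×(-10.691)=-4.5609, v=27.9910/0.8532=32.8060
k=2: u−w=-45.1610, u+w=6.2550; √(b/2)=0.4266, √(2b)=0.8532; F=0.4266×(-45.161)=-19.2663, v=6.2550/0.8532=7.3310
k=3: u−w=-35.2900, u+w=2.6060; √(b/2)=0.4266, √(2b)=0.8532; F=0.4266×(-35.29)=-15.0552, v=2.6060/0.8532=3.0543
k=4: u−w=18.4200, u+w=-32.9380; √(b/2)=0.4266, √(2b)=0.8532; F=0.4266×18.42=7.8582, v=-32.9380/0.8532=-38.6039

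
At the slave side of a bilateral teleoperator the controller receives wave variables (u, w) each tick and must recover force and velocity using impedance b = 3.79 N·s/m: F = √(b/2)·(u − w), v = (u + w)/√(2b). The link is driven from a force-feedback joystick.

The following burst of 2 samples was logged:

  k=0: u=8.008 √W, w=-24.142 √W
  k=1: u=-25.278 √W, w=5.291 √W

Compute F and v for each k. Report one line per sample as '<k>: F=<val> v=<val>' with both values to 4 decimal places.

k=0: u−w=32.1500, u+w=-16.1340; √(b/2)=1.3766, √(2b)=2.7532; F=1.3766×32.15=44.2574, v=-16.1340/2.7532=-5.8601
k=1: u−w=-30.5690, u+w=-19.9870; √(b/2)=1.3766, √(2b)=2.7532; F=1.3766×(-30.569)=-42.0810, v=-19.9870/2.7532=-7.2596

0: F=44.2574 v=-5.8601
1: F=-42.0810 v=-7.2596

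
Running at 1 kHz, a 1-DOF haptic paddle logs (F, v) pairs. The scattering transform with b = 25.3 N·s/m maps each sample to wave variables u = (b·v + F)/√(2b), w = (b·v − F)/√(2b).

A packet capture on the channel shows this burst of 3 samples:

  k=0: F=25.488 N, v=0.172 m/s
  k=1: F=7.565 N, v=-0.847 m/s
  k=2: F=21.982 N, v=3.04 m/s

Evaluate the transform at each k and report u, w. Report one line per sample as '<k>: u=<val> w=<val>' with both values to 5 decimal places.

k=0: b·v=25.3×0.172=4.35160; √(2b)=7.11337; u=(4.35160+25.488)/7.11337=4.19486, w=(4.35160−25.488)/7.11337=-2.97136
k=1: b·v=25.3×(-0.847)=-21.42910; √(2b)=7.11337; u=(-21.42910+7.565)/7.11337=-1.94902, w=(-21.42910−7.565)/7.11337=-4.07600
k=2: b·v=25.3×3.04=76.91200; √(2b)=7.11337; u=(76.91200+21.982)/7.11337=13.90256, w=(76.91200−21.982)/7.11337=7.72208

0: u=4.19486 w=-2.97136
1: u=-1.94902 w=-4.07600
2: u=13.90256 w=7.72208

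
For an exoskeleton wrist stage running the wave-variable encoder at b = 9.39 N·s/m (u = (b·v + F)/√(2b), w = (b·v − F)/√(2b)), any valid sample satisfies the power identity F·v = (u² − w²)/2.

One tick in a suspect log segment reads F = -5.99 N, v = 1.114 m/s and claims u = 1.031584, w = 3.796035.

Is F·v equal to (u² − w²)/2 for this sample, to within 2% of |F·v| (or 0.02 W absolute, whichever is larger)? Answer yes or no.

yes

F·v = (-5.99)×1.114 = -6.672860 W.
(u² − w²)/2 = (1.064166 − 14.409882)/2 = -6.672858 W.
|Δ| = 0.000002;  2% of max(1, |F·v|) = 0.133457.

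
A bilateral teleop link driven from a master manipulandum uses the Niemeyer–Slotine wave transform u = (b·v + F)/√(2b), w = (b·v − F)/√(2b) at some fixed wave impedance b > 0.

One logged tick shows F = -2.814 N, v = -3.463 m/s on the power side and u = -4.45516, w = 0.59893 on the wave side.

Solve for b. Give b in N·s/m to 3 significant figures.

u + w = -3.85623;  u + w = √(2b)·v, so √(2b) = -3.85623/(-3.463) = 1.11355.
b = (√(2b))²/2 = 1.24000/2 = 0.62000.
(Check via u − w = 2F/√(2b): u − w = -5.05409, 2F/√(2b) = -5.05410.)

b = 0.62 N·s/m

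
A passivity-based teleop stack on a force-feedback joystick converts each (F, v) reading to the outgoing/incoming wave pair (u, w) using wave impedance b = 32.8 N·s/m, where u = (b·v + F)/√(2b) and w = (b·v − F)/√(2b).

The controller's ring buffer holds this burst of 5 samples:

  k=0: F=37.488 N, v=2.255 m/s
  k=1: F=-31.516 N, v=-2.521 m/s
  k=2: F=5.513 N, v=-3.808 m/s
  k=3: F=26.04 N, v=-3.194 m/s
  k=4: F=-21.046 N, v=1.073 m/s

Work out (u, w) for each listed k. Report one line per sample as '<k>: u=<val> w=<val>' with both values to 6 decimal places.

0: u=13.760555 w=4.503553
1: u=-14.100433 w=-6.318111
2: u=-14.740555 w=-16.101894
3: u=-9.719654 w=-16.149774
4: u=1.746849 w=6.943788

k=0: b·v=32.8×2.255=73.964000; √(2b)=8.099383; u=(73.964000+37.488)/8.099383=13.760555, w=(73.964000−37.488)/8.099383=4.503553
k=1: b·v=32.8×(-2.521)=-82.688800; √(2b)=8.099383; u=(-82.688800+(-31.516))/8.099383=-14.100433, w=(-82.688800−(-31.516))/8.099383=-6.318111
k=2: b·v=32.8×(-3.808)=-124.902400; √(2b)=8.099383; u=(-124.902400+5.513)/8.099383=-14.740555, w=(-124.902400−5.513)/8.099383=-16.101894
k=3: b·v=32.8×(-3.194)=-104.763200; √(2b)=8.099383; u=(-104.763200+26.04)/8.099383=-9.719654, w=(-104.763200−26.04)/8.099383=-16.149774
k=4: b·v=32.8×1.073=35.194400; √(2b)=8.099383; u=(35.194400+(-21.046))/8.099383=1.746849, w=(35.194400−(-21.046))/8.099383=6.943788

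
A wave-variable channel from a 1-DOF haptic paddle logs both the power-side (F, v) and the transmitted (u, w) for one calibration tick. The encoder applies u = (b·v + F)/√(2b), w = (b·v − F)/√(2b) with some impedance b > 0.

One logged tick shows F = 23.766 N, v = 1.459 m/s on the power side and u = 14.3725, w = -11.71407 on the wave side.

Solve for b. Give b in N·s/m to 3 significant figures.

b = 1.66 N·s/m

u + w = 2.65843;  u + w = √(2b)·v, so √(2b) = 2.65843/1.459 = 1.82209.
b = (√(2b))²/2 = 3.32001/2 = 1.66001.
(Check via u − w = 2F/√(2b): u − w = 26.08657, 2F/√(2b) = 26.08652.)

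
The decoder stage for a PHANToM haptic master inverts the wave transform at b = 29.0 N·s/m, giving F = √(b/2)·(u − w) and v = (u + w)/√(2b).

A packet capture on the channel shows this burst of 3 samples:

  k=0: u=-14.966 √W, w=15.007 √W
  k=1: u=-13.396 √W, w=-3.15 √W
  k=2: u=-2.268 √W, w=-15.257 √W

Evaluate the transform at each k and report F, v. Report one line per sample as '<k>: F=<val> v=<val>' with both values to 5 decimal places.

0: F=-114.13378 v=0.00538
1: F=-39.01561 v=-2.17260
2: F=49.46064 v=-2.30115

k=0: u−w=-29.97300, u+w=0.04100; √(b/2)=3.80789, √(2b)=7.61577; F=3.80789×(-29.973)=-114.13378, v=0.04100/7.61577=0.00538
k=1: u−w=-10.24600, u+w=-16.54600; √(b/2)=3.80789, √(2b)=7.61577; F=3.80789×(-10.246)=-39.01561, v=-16.54600/7.61577=-2.17260
k=2: u−w=12.98900, u+w=-17.52500; √(b/2)=3.80789, √(2b)=7.61577; F=3.80789×12.989=49.46064, v=-17.52500/7.61577=-2.30115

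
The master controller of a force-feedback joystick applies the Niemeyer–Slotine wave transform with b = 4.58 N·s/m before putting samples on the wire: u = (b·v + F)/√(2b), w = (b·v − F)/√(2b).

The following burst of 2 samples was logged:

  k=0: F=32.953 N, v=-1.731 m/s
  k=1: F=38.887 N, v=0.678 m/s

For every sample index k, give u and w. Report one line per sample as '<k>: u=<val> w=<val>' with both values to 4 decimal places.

0: u=8.2685 w=-13.5075
1: u=13.8746 w=-11.8226

k=0: b·v=4.58×(-1.731)=-7.9280; √(2b)=3.0265; u=(-7.9280+32.953)/3.0265=8.2685, w=(-7.9280−32.953)/3.0265=-13.5075
k=1: b·v=4.58×0.678=3.1052; √(2b)=3.0265; u=(3.1052+38.887)/3.0265=13.8746, w=(3.1052−38.887)/3.0265=-11.8226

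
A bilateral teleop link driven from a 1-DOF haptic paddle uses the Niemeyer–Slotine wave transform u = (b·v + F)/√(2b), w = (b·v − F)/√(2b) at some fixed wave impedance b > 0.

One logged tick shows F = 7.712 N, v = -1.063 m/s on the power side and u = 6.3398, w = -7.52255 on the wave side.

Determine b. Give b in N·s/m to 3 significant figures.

u + w = -1.1827;  u + w = √(2b)·v, so √(2b) = -1.1827/(-1.063) = 1.1127.
b = (√(2b))²/2 = 1.2380/2 = 0.6190.
(Check via u − w = 2F/√(2b): u − w = 13.8623, 2F/√(2b) = 13.8624.)

b = 0.619 N·s/m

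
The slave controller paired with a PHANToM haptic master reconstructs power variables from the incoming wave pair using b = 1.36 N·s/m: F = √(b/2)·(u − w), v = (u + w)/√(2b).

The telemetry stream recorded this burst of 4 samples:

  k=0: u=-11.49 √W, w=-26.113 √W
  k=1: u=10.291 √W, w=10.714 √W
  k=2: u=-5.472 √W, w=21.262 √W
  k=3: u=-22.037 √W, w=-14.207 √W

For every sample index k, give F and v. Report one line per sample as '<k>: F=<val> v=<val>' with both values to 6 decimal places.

k=0: u−w=14.623000, u+w=-37.603000; √(b/2)=0.824621, √(2b)=1.649242; F=0.824621×14.623=12.058435, v=-37.603000/1.649242=-22.800168
k=1: u−w=-0.423000, u+w=21.005000; √(b/2)=0.824621, √(2b)=1.649242; F=0.824621×(-0.423)=-0.348815, v=21.005000/1.649242=12.736152
k=2: u−w=-26.734000, u+w=15.790000; √(b/2)=0.824621, √(2b)=1.649242; F=0.824621×(-26.734)=-22.045421, v=15.790000/1.649242=9.574094
k=3: u−w=-7.830000, u+w=-36.244000; √(b/2)=0.824621, √(2b)=1.649242; F=0.824621×(-7.83)=-6.456783, v=-36.244000/1.649242=-21.976153

0: F=12.058435 v=-22.800168
1: F=-0.348815 v=12.736152
2: F=-22.045421 v=9.574094
3: F=-6.456783 v=-21.976153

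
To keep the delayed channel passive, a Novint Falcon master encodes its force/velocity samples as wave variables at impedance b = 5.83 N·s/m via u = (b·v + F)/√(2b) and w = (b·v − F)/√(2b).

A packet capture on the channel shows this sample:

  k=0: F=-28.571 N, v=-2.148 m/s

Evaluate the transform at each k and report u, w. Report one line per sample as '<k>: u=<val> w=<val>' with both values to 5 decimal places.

0: u=-12.03448 w=4.69976

k=0: b·v=5.83×(-2.148)=-12.52284; √(2b)=3.41467; u=(-12.52284+(-28.571))/3.41467=-12.03448, w=(-12.52284−(-28.571))/3.41467=4.69976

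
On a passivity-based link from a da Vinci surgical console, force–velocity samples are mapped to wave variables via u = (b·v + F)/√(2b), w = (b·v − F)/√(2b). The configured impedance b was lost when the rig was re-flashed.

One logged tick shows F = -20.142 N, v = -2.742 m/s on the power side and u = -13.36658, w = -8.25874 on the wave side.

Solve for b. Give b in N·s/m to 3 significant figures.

b = 31.1 N·s/m

u + w = -21.6253;  u + w = √(2b)·v, so √(2b) = -21.6253/(-2.742) = 7.8867.
b = (√(2b))²/2 = 62.2000/2 = 31.1000.
(Check via u − w = 2F/√(2b): u − w = -5.1078, 2F/√(2b) = -5.1078.)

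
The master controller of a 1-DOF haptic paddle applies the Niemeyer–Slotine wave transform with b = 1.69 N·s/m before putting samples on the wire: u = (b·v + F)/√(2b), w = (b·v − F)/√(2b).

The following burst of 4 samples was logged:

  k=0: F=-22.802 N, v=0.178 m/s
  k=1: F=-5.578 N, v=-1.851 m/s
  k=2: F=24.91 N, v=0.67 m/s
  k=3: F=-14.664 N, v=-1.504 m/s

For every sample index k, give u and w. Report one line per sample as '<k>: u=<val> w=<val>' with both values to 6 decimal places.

k=0: b·v=1.69×0.178=0.300820; √(2b)=1.838478; u=(0.300820+(-22.802))/1.838478=-12.239028, w=(0.300820−(-22.802))/1.838478=12.566277
k=1: b·v=1.69×(-1.851)=-3.128190; √(2b)=1.838478; u=(-3.128190+(-5.578))/1.838478=-4.735543, w=(-3.128190−(-5.578))/1.838478=1.332521
k=2: b·v=1.69×0.67=1.132300; √(2b)=1.838478; u=(1.132300+24.91)/1.838478=14.165144, w=(1.132300−24.91)/1.838478=-12.933364
k=3: b·v=1.69×(-1.504)=-2.541760; √(2b)=1.838478; u=(-2.541760+(-14.664))/1.838478=-9.358700, w=(-2.541760−(-14.664))/1.838478=6.593629

0: u=-12.239028 w=12.566277
1: u=-4.735543 w=1.332521
2: u=14.165144 w=-12.933364
3: u=-9.358700 w=6.593629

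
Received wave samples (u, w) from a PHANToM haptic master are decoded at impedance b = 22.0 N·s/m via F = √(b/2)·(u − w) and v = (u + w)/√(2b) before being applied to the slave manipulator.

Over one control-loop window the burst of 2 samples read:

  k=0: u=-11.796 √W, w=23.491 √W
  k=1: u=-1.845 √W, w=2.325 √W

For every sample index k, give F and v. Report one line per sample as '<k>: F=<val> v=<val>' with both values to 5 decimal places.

0: F=-117.03374 v=1.76309
1: F=-13.83033 v=0.07236

k=0: u−w=-35.28700, u+w=11.69500; √(b/2)=3.31662, √(2b)=6.63325; F=3.31662×(-35.287)=-117.03374, v=11.69500/6.63325=1.76309
k=1: u−w=-4.17000, u+w=0.48000; √(b/2)=3.31662, √(2b)=6.63325; F=3.31662×(-4.17)=-13.83033, v=0.48000/6.63325=0.07236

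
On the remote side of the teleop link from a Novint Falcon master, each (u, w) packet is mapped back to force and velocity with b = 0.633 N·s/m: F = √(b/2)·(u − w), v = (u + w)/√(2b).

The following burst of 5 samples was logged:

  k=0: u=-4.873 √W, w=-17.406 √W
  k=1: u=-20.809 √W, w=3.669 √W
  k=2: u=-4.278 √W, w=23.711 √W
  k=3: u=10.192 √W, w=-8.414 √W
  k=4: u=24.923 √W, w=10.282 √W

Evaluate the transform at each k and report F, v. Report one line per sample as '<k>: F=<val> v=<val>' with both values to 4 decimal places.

0: F=7.0509 v=-19.8006
1: F=-13.7709 v=-15.2333
2: F=-15.7461 v=17.2712
3: F=10.4674 v=1.5802
4: F=8.2368 v=31.2887

k=0: u−w=12.5330, u+w=-22.2790; √(b/2)=0.5626, √(2b)=1.1252; F=0.5626×12.533=7.0509, v=-22.2790/1.1252=-19.8006
k=1: u−w=-24.4780, u+w=-17.1400; √(b/2)=0.5626, √(2b)=1.1252; F=0.5626×(-24.478)=-13.7709, v=-17.1400/1.1252=-15.2333
k=2: u−w=-27.9890, u+w=19.4330; √(b/2)=0.5626, √(2b)=1.1252; F=0.5626×(-27.989)=-15.7461, v=19.4330/1.1252=17.2712
k=3: u−w=18.6060, u+w=1.7780; √(b/2)=0.5626, √(2b)=1.1252; F=0.5626×18.606=10.4674, v=1.7780/1.1252=1.5802
k=4: u−w=14.6410, u+w=35.2050; √(b/2)=0.5626, √(2b)=1.1252; F=0.5626×14.641=8.2368, v=35.2050/1.1252=31.2887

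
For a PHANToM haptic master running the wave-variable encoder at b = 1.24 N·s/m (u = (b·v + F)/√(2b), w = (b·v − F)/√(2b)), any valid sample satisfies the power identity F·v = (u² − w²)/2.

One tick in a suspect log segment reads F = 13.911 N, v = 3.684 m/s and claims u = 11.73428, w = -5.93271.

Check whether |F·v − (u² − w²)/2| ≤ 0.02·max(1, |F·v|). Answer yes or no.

yes

F·v = 13.911×3.684 = 51.2481 W.
(u² − w²)/2 = (137.6933 − 35.1970)/2 = 51.2481 W.
|Δ| = 0.0000;  2% of max(1, |F·v|) = 1.0250.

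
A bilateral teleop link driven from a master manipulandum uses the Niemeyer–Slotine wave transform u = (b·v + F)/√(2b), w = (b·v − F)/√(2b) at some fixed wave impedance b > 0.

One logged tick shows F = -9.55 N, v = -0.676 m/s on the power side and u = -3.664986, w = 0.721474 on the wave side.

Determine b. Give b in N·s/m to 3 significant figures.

u + w = -2.943512;  u + w = √(2b)·v, so √(2b) = -2.943512/(-0.676) = 4.354308.
b = (√(2b))²/2 = 18.959995/2 = 9.479998.
(Check via u − w = 2F/√(2b): u − w = -4.386460, 2F/√(2b) = -4.386461.)

b = 9.48 N·s/m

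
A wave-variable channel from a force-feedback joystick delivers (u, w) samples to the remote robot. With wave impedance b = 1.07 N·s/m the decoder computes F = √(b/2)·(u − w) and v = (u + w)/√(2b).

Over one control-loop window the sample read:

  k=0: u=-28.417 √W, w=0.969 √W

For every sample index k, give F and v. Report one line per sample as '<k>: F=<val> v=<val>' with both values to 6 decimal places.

0: F=-21.494006 v=-18.763067

k=0: u−w=-29.386000, u+w=-27.448000; √(b/2)=0.731437, √(2b)=1.462874; F=0.731437×(-29.386)=-21.494006, v=-27.448000/1.462874=-18.763067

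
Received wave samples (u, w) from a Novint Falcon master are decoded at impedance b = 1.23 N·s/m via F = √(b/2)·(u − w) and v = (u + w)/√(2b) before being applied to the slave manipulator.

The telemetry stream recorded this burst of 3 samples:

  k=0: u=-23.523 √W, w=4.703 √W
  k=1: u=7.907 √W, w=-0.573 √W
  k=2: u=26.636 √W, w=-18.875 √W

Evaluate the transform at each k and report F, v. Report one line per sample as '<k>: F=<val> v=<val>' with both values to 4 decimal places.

0: F=-22.1354 v=-11.9992
1: F=6.6502 v=4.6760
2: F=35.6906 v=4.9482

k=0: u−w=-28.2260, u+w=-18.8200; √(b/2)=0.7842, √(2b)=1.5684; F=0.7842×(-28.226)=-22.1354, v=-18.8200/1.5684=-11.9992
k=1: u−w=8.4800, u+w=7.3340; √(b/2)=0.7842, √(2b)=1.5684; F=0.7842×8.48=6.6502, v=7.3340/1.5684=4.6760
k=2: u−w=45.5110, u+w=7.7610; √(b/2)=0.7842, √(2b)=1.5684; F=0.7842×45.511=35.6906, v=7.7610/1.5684=4.9482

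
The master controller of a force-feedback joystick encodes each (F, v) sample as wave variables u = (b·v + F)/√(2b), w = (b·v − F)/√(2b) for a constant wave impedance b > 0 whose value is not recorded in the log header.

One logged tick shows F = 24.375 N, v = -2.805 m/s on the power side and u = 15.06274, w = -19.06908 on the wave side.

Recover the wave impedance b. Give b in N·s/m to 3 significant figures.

b = 1.02 N·s/m

u + w = -4.0063;  u + w = √(2b)·v, so √(2b) = -4.0063/(-2.805) = 1.4283.
b = (√(2b))²/2 = 2.0400/2 = 1.0200.
(Check via u − w = 2F/√(2b): u − w = 34.1318, 2F/√(2b) = 34.1318.)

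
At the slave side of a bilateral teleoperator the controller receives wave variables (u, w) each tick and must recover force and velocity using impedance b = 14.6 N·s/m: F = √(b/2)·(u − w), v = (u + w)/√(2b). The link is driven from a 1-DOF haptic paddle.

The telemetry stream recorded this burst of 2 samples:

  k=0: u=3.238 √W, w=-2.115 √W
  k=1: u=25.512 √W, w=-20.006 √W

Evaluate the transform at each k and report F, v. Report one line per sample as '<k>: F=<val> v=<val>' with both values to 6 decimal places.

k=0: u−w=5.353000, u+w=1.123000; √(b/2)=2.701851, √(2b)=5.403702; F=2.701851×5.353=14.463010, v=1.123000/5.403702=0.207820
k=1: u−w=45.518000, u+w=5.506000; √(b/2)=2.701851, √(2b)=5.403702; F=2.701851×45.518=122.982864, v=5.506000/5.403702=1.018931

0: F=14.463010 v=0.207820
1: F=122.982864 v=1.018931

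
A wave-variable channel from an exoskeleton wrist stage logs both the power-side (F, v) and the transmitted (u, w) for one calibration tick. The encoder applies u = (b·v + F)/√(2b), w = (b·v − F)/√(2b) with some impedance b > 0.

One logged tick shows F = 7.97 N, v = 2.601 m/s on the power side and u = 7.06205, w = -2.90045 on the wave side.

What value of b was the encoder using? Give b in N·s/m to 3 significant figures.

b = 1.28 N·s/m

u + w = 4.1616;  u + w = √(2b)·v, so √(2b) = 4.1616/2.601 = 1.6000.
b = (√(2b))²/2 = 2.5600/2 = 1.2800.
(Check via u − w = 2F/√(2b): u − w = 9.9625, 2F/√(2b) = 9.9625.)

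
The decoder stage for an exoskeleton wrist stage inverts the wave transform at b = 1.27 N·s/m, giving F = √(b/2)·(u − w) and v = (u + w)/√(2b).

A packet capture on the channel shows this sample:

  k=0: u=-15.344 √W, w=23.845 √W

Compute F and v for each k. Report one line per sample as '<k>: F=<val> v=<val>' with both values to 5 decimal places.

k=0: u−w=-39.18900, u+w=8.50100; √(b/2)=0.79687, √(2b)=1.59374; F=0.79687×(-39.189)=-31.22849, v=8.50100/1.59374=5.33400

0: F=-31.22849 v=5.33400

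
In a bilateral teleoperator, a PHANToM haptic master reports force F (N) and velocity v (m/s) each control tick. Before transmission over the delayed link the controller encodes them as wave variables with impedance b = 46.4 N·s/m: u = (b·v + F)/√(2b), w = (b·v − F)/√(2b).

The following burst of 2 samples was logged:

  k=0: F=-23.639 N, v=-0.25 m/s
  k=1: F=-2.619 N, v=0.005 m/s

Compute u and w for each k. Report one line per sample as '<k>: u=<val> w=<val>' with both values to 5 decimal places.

0: u=-3.65805 w=1.24973
1: u=-0.24779 w=0.29595

k=0: b·v=46.4×(-0.25)=-11.60000; √(2b)=9.63328; u=(-11.60000+(-23.639))/9.63328=-3.65805, w=(-11.60000−(-23.639))/9.63328=1.24973
k=1: b·v=46.4×0.005=0.23200; √(2b)=9.63328; u=(0.23200+(-2.619))/9.63328=-0.24779, w=(0.23200−(-2.619))/9.63328=0.29595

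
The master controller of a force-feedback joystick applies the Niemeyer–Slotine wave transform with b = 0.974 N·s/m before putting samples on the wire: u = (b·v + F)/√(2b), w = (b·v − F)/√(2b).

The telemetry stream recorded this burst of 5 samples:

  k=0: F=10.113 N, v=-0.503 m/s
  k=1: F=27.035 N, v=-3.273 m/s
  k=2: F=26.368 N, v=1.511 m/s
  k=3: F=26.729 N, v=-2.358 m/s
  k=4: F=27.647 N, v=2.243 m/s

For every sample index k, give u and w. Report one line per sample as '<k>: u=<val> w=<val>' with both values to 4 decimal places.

k=0: b·v=0.974×(-0.503)=-0.4899; √(2b)=1.3957; u=(-0.4899+10.113)/1.3957=6.8948, w=(-0.4899−10.113)/1.3957=-7.5968
k=1: b·v=0.974×(-3.273)=-3.1879; √(2b)=1.3957; u=(-3.1879+27.035)/1.3957=17.0860, w=(-3.1879−27.035)/1.3957=-21.6542
k=2: b·v=0.974×1.511=1.4717; √(2b)=1.3957; u=(1.4717+26.368)/1.3957=19.9467, w=(1.4717−26.368)/1.3957=-17.8378
k=3: b·v=0.974×(-2.358)=-2.2967; √(2b)=1.3957; u=(-2.2967+26.729)/1.3957=17.5053, w=(-2.2967−26.729)/1.3957=-20.7964
k=4: b·v=0.974×2.243=2.1847; √(2b)=1.3957; u=(2.1847+27.647)/1.3957=21.3739, w=(2.1847−27.647)/1.3957=-18.2433

0: u=6.8948 w=-7.5968
1: u=17.0860 w=-21.6542
2: u=19.9467 w=-17.8378
3: u=17.5053 w=-20.7964
4: u=21.3739 w=-18.2433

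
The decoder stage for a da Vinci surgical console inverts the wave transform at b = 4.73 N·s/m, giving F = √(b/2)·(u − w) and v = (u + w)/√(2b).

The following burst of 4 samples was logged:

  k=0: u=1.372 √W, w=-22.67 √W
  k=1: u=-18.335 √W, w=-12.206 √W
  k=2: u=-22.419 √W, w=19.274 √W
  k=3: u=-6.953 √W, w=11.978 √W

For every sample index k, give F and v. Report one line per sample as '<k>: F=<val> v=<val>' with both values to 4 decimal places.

k=0: u−w=24.0420, u+w=-21.2980; √(b/2)=1.5379, √(2b)=3.0757; F=1.5379×24.042=36.9731, v=-21.2980/3.0757=-6.9246
k=1: u−w=-6.1290, u+w=-30.5410; √(b/2)=1.5379, √(2b)=3.0757; F=1.5379×(-6.129)=-9.4255, v=-30.5410/3.0757=-9.9297
k=2: u−w=-41.6930, u+w=-3.1450; √(b/2)=1.5379, √(2b)=3.0757; F=1.5379×(-41.693)=-64.1178, v=-3.1450/3.0757=-1.0225
k=3: u−w=-18.9310, u+w=5.0250; √(b/2)=1.5379, √(2b)=3.0757; F=1.5379×(-18.931)=-29.1131, v=5.0250/3.0757=1.6338

0: F=36.9731 v=-6.9246
1: F=-9.4255 v=-9.9297
2: F=-64.1178 v=-1.0225
3: F=-29.1131 v=1.6338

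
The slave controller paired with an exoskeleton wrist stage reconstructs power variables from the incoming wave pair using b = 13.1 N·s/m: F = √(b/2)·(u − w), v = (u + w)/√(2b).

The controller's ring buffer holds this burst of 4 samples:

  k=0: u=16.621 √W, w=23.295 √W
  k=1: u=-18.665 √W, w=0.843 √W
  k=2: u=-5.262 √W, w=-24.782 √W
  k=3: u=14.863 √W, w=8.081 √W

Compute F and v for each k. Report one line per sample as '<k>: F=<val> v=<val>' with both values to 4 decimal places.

0: F=-17.0807 v=7.7982
1: F=-49.9268 v=-3.4818
2: F=49.9575 v=-5.8696
3: F=17.3572 v=4.4825

k=0: u−w=-6.6740, u+w=39.9160; √(b/2)=2.5593, √(2b)=5.1186; F=2.5593×(-6.674)=-17.0807, v=39.9160/5.1186=7.7982
k=1: u−w=-19.5080, u+w=-17.8220; √(b/2)=2.5593, √(2b)=5.1186; F=2.5593×(-19.508)=-49.9268, v=-17.8220/5.1186=-3.4818
k=2: u−w=19.5200, u+w=-30.0440; √(b/2)=2.5593, √(2b)=5.1186; F=2.5593×19.52=49.9575, v=-30.0440/5.1186=-5.8696
k=3: u−w=6.7820, u+w=22.9440; √(b/2)=2.5593, √(2b)=5.1186; F=2.5593×6.782=17.3572, v=22.9440/5.1186=4.4825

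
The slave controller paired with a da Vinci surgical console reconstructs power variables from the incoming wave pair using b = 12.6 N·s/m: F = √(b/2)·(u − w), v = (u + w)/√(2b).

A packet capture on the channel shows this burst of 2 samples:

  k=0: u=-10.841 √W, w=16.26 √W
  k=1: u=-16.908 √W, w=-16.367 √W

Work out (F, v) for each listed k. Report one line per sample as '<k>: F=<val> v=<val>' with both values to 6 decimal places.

k=0: u−w=-27.101000, u+w=5.419000; √(b/2)=2.509980, √(2b)=5.019960; F=2.509980×(-27.101)=-68.022970, v=5.419000/5.019960=1.079491
k=1: u−w=-0.541000, u+w=-33.275000; √(b/2)=2.509980, √(2b)=5.019960; F=2.509980×(-0.541)=-1.357899, v=-33.275000/5.019960=-6.628539

0: F=-68.022970 v=1.079491
1: F=-1.357899 v=-6.628539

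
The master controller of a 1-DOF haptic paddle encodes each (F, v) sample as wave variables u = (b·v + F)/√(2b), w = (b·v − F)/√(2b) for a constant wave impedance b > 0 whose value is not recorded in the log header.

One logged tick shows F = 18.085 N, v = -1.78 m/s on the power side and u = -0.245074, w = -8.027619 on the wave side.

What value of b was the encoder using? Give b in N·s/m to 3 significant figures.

b = 10.8 N·s/m

u + w = -8.272693;  u + w = √(2b)·v, so √(2b) = -8.272693/(-1.78) = 4.647580.
b = (√(2b))²/2 = 21.600003/2 = 10.800001.
(Check via u − w = 2F/√(2b): u − w = 7.782545, 2F/√(2b) = 7.782544.)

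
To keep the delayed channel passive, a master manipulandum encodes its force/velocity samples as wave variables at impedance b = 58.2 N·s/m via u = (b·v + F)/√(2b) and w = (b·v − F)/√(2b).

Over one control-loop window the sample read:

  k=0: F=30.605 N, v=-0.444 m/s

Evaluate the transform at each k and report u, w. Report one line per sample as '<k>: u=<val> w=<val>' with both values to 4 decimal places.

k=0: b·v=58.2×(-0.444)=-25.8408; √(2b)=10.7889; u=(-25.8408+30.605)/10.7889=0.4416, w=(-25.8408−30.605)/10.7889=-5.2318

0: u=0.4416 w=-5.2318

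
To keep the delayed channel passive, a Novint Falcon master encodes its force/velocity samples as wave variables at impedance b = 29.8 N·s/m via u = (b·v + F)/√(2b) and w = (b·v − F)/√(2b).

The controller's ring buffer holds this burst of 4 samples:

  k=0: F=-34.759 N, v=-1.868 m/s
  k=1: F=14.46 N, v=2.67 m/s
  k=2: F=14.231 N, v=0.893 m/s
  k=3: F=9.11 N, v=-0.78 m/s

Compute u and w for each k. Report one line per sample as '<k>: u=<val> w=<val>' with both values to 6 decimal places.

k=0: b·v=29.8×(-1.868)=-55.666400; √(2b)=7.720104; u=(-55.666400+(-34.759))/7.720104=-11.712977, w=(-55.666400−(-34.759))/7.720104=-2.708176
k=1: b·v=29.8×2.67=79.566000; √(2b)=7.720104; u=(79.566000+14.46)/7.720104=12.179370, w=(79.566000−14.46)/7.720104=8.433306
k=2: b·v=29.8×0.893=26.611400; √(2b)=7.720104; u=(26.611400+14.231)/7.720104=5.290395, w=(26.611400−14.231)/7.720104=1.603657
k=3: b·v=29.8×(-0.78)=-23.244000; √(2b)=7.720104; u=(-23.244000+9.11)/7.720104=-1.830804, w=(-23.244000−9.11)/7.720104=-4.190876

0: u=-11.712977 w=-2.708176
1: u=12.179370 w=8.433306
2: u=5.290395 w=1.603657
3: u=-1.830804 w=-4.190876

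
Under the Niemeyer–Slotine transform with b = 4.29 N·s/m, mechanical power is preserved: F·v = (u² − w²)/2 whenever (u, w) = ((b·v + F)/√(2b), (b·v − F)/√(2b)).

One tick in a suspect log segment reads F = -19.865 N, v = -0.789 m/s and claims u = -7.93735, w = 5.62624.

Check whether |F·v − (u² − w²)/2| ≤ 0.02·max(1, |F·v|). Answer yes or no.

F·v = (-19.865)×(-0.789) = 15.67348 W.
(u² − w²)/2 = (63.00153 − 31.65458)/2 = 15.67347 W.
|Δ| = 0.00001;  2% of max(1, |F·v|) = 0.31347.

yes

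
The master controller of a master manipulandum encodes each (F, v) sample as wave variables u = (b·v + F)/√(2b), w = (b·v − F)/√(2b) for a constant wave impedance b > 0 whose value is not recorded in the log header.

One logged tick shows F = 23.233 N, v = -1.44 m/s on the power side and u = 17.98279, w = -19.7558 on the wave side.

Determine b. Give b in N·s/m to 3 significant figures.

b = 0.758 N·s/m

u + w = -1.7730;  u + w = √(2b)·v, so √(2b) = -1.7730/(-1.44) = 1.2313.
b = (√(2b))²/2 = 1.5160/2 = 0.7580.
(Check via u − w = 2F/√(2b): u − w = 37.7386, 2F/√(2b) = 37.7387.)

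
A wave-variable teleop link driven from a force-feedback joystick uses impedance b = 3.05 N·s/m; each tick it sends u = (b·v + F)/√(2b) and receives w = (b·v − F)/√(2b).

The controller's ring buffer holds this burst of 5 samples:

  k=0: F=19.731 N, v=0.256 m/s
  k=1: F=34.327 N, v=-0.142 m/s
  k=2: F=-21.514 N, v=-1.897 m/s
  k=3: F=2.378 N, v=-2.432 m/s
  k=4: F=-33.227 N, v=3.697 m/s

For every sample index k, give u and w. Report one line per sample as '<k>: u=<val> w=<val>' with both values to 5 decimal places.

0: u=8.30499 w=-7.67271
1: u=13.72324 w=-14.07395
2: u=-11.05339 w=6.36814
3: u=-2.04047 w=-3.96612
4: u=-8.88776 w=18.01868

k=0: b·v=3.05×0.256=0.78080; √(2b)=2.46982; u=(0.78080+19.731)/2.46982=8.30499, w=(0.78080−19.731)/2.46982=-7.67271
k=1: b·v=3.05×(-0.142)=-0.43310; √(2b)=2.46982; u=(-0.43310+34.327)/2.46982=13.72324, w=(-0.43310−34.327)/2.46982=-14.07395
k=2: b·v=3.05×(-1.897)=-5.78585; √(2b)=2.46982; u=(-5.78585+(-21.514))/2.46982=-11.05339, w=(-5.78585−(-21.514))/2.46982=6.36814
k=3: b·v=3.05×(-2.432)=-7.41760; √(2b)=2.46982; u=(-7.41760+2.378)/2.46982=-2.04047, w=(-7.41760−2.378)/2.46982=-3.96612
k=4: b·v=3.05×3.697=11.27585; √(2b)=2.46982; u=(11.27585+(-33.227))/2.46982=-8.88776, w=(11.27585−(-33.227))/2.46982=18.01868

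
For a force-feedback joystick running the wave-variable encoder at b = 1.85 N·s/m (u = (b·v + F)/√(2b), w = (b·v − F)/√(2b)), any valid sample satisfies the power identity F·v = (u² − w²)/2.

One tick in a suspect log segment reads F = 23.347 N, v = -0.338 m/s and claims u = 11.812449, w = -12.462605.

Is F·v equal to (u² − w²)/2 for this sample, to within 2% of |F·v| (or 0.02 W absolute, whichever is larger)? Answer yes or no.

F·v = 23.347×(-0.338) = -7.891286 W.
(u² − w²)/2 = (139.533951 − 155.316523)/2 = -7.891286 W.
|Δ| = 0.000000;  2% of max(1, |F·v|) = 0.157826.

yes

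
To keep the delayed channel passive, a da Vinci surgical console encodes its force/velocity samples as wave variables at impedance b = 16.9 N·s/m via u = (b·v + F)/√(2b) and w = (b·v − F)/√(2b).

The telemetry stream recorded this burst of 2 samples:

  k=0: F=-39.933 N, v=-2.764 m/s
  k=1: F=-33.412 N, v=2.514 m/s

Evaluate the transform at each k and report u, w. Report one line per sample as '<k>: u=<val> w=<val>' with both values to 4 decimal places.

0: u=-14.9033 w=-1.1660
1: u=1.5609 w=13.0550

k=0: b·v=16.9×(-2.764)=-46.7116; √(2b)=5.8138; u=(-46.7116+(-39.933))/5.8138=-14.9033, w=(-46.7116−(-39.933))/5.8138=-1.1660
k=1: b·v=16.9×2.514=42.4866; √(2b)=5.8138; u=(42.4866+(-33.412))/5.8138=1.5609, w=(42.4866−(-33.412))/5.8138=13.0550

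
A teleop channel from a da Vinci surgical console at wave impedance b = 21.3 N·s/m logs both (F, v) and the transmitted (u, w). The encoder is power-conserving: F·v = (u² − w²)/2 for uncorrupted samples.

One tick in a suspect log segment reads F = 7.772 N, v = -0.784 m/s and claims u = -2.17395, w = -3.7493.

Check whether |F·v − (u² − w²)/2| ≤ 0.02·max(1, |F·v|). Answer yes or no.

no

F·v = 7.772×(-0.784) = -6.0932 W.
(u² − w²)/2 = (4.7261 − 14.0573)/2 = -4.6656 W.
|Δ| = 1.4277;  2% of max(1, |F·v|) = 0.1219.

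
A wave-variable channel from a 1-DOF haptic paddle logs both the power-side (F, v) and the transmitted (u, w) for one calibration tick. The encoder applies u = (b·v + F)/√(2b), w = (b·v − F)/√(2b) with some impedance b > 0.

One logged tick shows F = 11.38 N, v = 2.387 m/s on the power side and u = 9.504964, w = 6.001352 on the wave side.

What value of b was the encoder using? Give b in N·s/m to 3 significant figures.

b = 21.1 N·s/m

u + w = 15.506316;  u + w = √(2b)·v, so √(2b) = 15.506316/2.387 = 6.496152.
b = (√(2b))²/2 = 42.199997/2 = 21.099999.
(Check via u − w = 2F/√(2b): u − w = 3.503612, 2F/√(2b) = 3.503612.)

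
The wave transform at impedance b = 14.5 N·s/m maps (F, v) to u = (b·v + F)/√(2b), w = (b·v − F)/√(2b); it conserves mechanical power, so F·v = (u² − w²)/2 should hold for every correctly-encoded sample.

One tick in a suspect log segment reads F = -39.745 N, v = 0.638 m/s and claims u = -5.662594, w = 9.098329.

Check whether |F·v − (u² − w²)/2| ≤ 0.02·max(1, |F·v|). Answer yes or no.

yes

F·v = (-39.745)×0.638 = -25.357310 W.
(u² − w²)/2 = (32.064971 − 82.779591)/2 = -25.357310 W.
|Δ| = 0.000000;  2% of max(1, |F·v|) = 0.507146.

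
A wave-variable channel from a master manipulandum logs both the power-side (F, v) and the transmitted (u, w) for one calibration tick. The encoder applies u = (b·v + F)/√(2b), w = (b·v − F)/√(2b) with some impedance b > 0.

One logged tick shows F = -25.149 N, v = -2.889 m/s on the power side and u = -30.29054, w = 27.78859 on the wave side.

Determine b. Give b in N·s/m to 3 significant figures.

u + w = -2.5020;  u + w = √(2b)·v, so √(2b) = -2.5020/(-2.889) = 0.8660.
b = (√(2b))²/2 = 0.7500/2 = 0.3750.
(Check via u − w = 2F/√(2b): u − w = -58.0791, 2F/√(2b) = -58.0791.)

b = 0.375 N·s/m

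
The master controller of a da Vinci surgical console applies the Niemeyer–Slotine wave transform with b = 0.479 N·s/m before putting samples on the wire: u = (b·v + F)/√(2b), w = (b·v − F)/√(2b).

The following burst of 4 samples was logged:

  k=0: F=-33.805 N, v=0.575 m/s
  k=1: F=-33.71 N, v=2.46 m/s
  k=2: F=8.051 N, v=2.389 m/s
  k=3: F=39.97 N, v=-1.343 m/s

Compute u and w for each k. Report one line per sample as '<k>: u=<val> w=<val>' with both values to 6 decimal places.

0: u=-34.256682 w=34.819477
1: u=-33.237127 w=35.644912
2: u=9.394737 w=-7.056444
3: u=40.179524 w=-41.494018

k=0: b·v=0.479×0.575=0.275425; √(2b)=0.978775; u=(0.275425+(-33.805))/0.978775=-34.256682, w=(0.275425−(-33.805))/0.978775=34.819477
k=1: b·v=0.479×2.46=1.178340; √(2b)=0.978775; u=(1.178340+(-33.71))/0.978775=-33.237127, w=(1.178340−(-33.71))/0.978775=35.644912
k=2: b·v=0.479×2.389=1.144331; √(2b)=0.978775; u=(1.144331+8.051)/0.978775=9.394737, w=(1.144331−8.051)/0.978775=-7.056444
k=3: b·v=0.479×(-1.343)=-0.643297; √(2b)=0.978775; u=(-0.643297+39.97)/0.978775=40.179524, w=(-0.643297−39.97)/0.978775=-41.494018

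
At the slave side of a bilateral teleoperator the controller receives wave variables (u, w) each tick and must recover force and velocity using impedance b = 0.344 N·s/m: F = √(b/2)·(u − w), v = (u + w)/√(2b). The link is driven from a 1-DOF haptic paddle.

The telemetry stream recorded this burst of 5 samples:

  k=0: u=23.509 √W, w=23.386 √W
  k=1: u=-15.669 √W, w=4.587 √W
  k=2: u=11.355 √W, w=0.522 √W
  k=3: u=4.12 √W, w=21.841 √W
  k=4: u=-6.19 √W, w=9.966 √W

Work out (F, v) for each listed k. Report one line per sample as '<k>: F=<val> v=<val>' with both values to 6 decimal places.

k=0: u−w=0.123000, u+w=46.895000; √(b/2)=0.414729, √(2b)=0.829458; F=0.414729×0.123=0.051012, v=46.895000/0.829458=56.536943
k=1: u−w=-20.256000, u+w=-11.082000; √(b/2)=0.414729, √(2b)=0.829458; F=0.414729×(-20.256)=-8.400747, v=-11.082000/0.829458=-13.360537
k=2: u−w=10.833000, u+w=11.877000; √(b/2)=0.414729, √(2b)=0.829458; F=0.414729×10.833=4.492757, v=11.877000/0.829458=14.318995
k=3: u−w=-17.721000, u+w=25.961000; √(b/2)=0.414729, √(2b)=0.829458; F=0.414729×(-17.721)=-7.349410, v=25.961000/0.829458=31.298765
k=4: u−w=-16.156000, u+w=3.776000; √(b/2)=0.414729, √(2b)=0.829458; F=0.414729×(-16.156)=-6.700359, v=3.776000/0.829458=4.552372

0: F=0.051012 v=56.536943
1: F=-8.400747 v=-13.360537
2: F=4.492757 v=14.318995
3: F=-7.349410 v=31.298765
4: F=-6.700359 v=4.552372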